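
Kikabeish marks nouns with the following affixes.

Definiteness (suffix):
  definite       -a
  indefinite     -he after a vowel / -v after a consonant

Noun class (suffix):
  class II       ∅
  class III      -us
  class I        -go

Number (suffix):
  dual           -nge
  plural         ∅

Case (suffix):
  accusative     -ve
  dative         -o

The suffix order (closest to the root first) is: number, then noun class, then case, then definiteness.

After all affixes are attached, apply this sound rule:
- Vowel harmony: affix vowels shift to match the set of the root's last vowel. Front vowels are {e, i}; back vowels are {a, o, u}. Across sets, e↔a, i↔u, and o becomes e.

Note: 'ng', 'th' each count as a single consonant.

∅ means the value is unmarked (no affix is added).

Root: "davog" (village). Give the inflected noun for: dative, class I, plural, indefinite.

davoggooha

number = plural: zero marking, form stays davog.
Attach noun class class I -go → davoggo.
Attach case dative -o → davoggoo.
Attach definiteness indefinite -he (after vowel 'o') → davoggoohe.
Apply vowel harmony: davoggoohe → davoggooha.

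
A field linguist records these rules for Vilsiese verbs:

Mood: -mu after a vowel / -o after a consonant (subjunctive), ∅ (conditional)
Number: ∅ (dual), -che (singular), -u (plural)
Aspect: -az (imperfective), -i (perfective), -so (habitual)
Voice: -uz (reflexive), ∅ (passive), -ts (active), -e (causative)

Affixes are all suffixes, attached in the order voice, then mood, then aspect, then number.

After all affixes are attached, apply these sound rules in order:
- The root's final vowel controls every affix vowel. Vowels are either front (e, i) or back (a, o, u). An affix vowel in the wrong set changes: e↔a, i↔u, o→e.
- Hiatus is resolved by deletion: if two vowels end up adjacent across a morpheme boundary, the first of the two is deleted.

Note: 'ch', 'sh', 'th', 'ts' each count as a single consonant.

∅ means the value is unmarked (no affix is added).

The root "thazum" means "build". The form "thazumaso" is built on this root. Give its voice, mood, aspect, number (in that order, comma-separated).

causative, conditional, habitual, dual

Segment: thazum-e-so.
voice: -e → causative.
mood: ∅ → conditional.
aspect: -so → habitual.
number: ∅ → dual.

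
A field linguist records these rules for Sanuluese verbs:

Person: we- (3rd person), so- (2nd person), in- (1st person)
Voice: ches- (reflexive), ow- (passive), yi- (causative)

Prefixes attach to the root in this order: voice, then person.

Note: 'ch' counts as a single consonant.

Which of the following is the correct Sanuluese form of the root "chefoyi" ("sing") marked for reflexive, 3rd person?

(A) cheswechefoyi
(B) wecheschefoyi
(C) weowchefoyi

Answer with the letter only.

B

Attach voice reflexive ches- → cheschefoyi.
Attach person 3rd person we- → wecheschefoyi.
So the correct form is wecheschefoyi, option (B).
(A) cheswechefoyi is wrong: it has the affixes in the wrong order.
(C) weowchefoyi is wrong: it uses passive instead of reflexive for voice.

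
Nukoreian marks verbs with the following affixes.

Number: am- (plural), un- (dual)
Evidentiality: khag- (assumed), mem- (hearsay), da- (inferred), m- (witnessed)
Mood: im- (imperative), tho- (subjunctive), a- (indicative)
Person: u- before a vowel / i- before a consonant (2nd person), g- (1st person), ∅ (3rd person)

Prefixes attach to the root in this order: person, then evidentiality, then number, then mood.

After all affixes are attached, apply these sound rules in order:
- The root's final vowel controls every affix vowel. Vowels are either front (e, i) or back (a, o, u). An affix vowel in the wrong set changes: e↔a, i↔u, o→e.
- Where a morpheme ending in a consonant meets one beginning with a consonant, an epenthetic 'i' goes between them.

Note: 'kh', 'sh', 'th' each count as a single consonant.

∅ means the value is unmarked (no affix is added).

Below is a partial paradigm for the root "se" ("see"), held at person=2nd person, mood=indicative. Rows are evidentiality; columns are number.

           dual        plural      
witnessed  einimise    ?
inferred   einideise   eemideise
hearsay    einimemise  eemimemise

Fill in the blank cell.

eemimise

Attach person 2nd person i- (before consonant 's') → ise.
Attach evidentiality witnessed m- → mise.
Attach number plural am- → ammise.
Attach mood indicative a- → aammise.
Apply vowel harmony: aammise → eemmise.
Apply epenthesis: eemmise → eemimise.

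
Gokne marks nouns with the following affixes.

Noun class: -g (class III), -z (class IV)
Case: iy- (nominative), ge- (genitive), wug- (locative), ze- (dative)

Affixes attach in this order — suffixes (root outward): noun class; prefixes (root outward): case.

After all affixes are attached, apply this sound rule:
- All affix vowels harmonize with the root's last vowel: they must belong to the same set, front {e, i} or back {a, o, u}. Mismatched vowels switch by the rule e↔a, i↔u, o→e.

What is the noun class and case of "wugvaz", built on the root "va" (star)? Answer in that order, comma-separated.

class IV, locative

Segment: wug-va-z.
noun class: -z → class IV.
case: wug- → locative.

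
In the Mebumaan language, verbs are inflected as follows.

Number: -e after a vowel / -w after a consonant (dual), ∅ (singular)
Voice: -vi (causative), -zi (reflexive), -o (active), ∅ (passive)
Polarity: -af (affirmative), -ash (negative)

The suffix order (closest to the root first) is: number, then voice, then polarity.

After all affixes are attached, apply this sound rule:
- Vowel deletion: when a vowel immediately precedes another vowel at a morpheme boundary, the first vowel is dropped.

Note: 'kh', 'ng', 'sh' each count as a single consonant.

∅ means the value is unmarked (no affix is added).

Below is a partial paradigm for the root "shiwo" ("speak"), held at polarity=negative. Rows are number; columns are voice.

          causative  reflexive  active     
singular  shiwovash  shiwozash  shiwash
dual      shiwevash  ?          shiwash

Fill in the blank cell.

shiwezash

Attach number dual -e (after vowel 'o') → shiwoe.
Attach voice reflexive -zi → shiwoezi.
Attach polarity negative -ash → shiwoeziash.
Apply vowel deletion: shiwoeziash → shiwezash.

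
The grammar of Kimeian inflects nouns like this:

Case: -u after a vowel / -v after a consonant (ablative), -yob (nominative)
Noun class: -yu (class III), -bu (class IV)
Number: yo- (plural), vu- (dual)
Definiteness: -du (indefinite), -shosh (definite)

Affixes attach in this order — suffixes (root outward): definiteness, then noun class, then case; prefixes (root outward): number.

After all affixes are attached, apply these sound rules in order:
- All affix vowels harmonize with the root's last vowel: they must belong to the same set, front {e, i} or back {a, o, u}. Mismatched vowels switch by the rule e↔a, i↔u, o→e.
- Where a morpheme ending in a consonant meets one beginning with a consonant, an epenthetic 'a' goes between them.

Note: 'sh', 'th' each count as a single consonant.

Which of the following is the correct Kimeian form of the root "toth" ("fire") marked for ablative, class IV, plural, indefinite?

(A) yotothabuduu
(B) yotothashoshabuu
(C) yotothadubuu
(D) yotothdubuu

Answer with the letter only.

Attach definiteness indefinite -du → tothdu.
Attach noun class class IV -bu → tothdubu.
Attach number plural yo- → yotothdubu.
Attach case ablative -u (after vowel 'u') → yotothdubuu.
Vowel harmony: no change.
Apply epenthesis: yotothdubuu → yotothadubuu.
So the correct form is yotothadubuu, option (C).
(B) yotothashoshabuu is wrong: it uses definite instead of indefinite for definiteness.
(A) yotothabuduu is wrong: it has the affixes in the wrong order.
(D) yotothdubuu is wrong: it fails to apply the sound rule(s).

C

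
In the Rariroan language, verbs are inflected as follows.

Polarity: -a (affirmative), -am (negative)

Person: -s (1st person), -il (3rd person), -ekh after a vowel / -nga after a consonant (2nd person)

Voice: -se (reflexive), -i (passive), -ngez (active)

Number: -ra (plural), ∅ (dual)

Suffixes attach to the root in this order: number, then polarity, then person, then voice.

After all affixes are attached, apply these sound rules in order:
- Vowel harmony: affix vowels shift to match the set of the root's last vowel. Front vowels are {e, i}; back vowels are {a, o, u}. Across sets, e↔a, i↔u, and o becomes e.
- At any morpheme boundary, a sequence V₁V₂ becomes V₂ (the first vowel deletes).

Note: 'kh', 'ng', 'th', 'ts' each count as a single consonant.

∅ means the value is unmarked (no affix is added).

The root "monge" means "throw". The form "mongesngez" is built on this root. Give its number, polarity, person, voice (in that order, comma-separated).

dual, affirmative, 1st person, active

Segment: monge-a-s-ngez.
number: ∅ → dual.
polarity: -a → affirmative.
person: -s → 1st person.
voice: -ngez → active.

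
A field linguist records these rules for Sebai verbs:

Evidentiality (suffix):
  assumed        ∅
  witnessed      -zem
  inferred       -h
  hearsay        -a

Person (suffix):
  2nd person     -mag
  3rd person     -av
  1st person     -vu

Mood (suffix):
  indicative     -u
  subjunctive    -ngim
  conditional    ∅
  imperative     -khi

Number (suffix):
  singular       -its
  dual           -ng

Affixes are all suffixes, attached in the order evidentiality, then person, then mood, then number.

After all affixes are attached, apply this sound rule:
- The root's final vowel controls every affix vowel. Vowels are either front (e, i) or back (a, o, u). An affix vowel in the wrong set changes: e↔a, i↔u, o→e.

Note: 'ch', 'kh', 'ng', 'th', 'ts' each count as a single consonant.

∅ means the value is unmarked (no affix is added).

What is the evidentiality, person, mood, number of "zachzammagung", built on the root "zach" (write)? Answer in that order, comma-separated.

witnessed, 2nd person, indicative, dual

Segment: zach-zem-mag-u-ng.
evidentiality: -zem → witnessed.
person: -mag → 2nd person.
mood: -u → indicative.
number: -ng → dual.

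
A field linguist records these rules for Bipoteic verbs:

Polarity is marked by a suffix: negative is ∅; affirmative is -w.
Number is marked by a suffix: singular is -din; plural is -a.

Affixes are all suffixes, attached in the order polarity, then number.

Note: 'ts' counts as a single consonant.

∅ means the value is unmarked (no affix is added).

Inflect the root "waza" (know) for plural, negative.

polarity = negative: zero marking, form stays waza.
Attach number plural -a → wazaa.

wazaa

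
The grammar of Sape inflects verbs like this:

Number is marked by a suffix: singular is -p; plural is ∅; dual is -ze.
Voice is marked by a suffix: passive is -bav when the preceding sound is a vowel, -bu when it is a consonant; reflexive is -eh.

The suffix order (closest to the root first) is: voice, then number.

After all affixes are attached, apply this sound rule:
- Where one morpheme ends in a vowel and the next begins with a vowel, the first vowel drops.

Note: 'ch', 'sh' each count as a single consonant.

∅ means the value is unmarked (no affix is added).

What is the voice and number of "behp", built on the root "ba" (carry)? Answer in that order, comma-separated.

Segment: ba-eh-p.
voice: -eh → reflexive.
number: -p → singular.

reflexive, singular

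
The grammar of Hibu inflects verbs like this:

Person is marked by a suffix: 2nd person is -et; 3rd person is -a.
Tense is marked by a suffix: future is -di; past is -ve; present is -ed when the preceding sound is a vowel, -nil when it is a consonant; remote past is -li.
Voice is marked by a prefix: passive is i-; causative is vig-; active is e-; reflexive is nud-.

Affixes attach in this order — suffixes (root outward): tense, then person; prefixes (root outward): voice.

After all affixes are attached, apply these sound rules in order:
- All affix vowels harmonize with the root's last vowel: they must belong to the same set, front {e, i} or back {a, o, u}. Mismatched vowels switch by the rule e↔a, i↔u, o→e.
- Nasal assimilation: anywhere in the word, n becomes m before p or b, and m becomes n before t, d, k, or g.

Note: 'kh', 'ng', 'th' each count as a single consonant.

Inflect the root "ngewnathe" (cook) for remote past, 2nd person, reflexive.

nidngewnatheliet

Attach tense remote past -li → ngewnatheli.
Attach voice reflexive nud- → nudngewnatheli.
Attach person 2nd person -et → nudngewnatheliet.
Apply vowel harmony: nudngewnatheliet → nidngewnatheliet.
Nasal assimilation: no change.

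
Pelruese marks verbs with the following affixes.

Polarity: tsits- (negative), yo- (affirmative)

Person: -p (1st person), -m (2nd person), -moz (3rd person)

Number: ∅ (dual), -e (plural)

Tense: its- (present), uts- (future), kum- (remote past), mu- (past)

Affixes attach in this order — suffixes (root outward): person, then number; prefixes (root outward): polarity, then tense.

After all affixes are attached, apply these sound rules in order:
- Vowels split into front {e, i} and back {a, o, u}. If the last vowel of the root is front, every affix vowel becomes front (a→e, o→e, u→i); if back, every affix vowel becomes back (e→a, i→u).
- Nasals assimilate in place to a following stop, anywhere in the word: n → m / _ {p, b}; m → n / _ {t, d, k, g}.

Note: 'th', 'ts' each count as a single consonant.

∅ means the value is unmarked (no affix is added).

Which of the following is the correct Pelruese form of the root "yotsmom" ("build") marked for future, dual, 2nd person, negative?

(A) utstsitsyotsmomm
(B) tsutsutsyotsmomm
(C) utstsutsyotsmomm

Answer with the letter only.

C

Attach person 2nd person -m → yotsmomm.
number = dual: zero marking, form stays yotsmomm.
Attach polarity negative tsits- → tsitsyotsmomm.
Attach tense future uts- → utstsitsyotsmomm.
Apply vowel harmony: utstsitsyotsmomm → utstsutsyotsmomm.
Nasal assimilation: no change.
So the correct form is utstsutsyotsmomm, option (C).
(A) utstsitsyotsmomm is wrong: it fails to apply the sound rule(s).
(B) tsutsutsyotsmomm is wrong: it has the affixes in the wrong order.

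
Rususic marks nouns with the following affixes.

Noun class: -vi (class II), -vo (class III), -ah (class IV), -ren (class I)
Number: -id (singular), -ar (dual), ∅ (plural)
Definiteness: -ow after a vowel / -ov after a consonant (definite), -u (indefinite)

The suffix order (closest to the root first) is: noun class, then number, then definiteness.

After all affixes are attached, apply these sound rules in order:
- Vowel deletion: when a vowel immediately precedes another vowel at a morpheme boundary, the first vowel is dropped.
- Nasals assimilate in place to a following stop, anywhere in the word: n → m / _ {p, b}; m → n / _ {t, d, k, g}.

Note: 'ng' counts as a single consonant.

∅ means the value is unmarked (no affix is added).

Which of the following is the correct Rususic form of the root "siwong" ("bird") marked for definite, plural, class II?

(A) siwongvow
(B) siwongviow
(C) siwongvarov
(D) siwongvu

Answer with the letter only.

Attach noun class class II -vi → siwongvi.
number = plural: zero marking, form stays siwongvi.
Attach definiteness definite -ow (after vowel 'i') → siwongviow.
Apply vowel deletion: siwongviow → siwongvow.
Nasal assimilation: no change.
So the correct form is siwongvow, option (A).
(B) siwongviow is wrong: it fails to apply the sound rule(s).
(C) siwongvarov is wrong: it uses dual instead of plural for number.
(D) siwongvu is wrong: it uses indefinite instead of definite for definiteness.

A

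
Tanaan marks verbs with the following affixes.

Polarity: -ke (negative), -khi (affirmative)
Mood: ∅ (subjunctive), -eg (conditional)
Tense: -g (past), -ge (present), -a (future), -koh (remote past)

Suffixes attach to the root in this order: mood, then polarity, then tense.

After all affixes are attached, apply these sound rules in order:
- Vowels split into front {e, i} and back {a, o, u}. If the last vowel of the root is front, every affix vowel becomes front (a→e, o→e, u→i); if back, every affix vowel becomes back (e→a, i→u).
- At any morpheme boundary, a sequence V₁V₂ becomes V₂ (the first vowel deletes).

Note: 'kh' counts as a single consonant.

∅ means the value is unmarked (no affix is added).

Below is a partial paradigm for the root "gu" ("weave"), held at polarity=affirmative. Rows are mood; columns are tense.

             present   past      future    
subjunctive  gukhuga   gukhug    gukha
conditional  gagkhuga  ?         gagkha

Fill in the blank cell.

Attach mood conditional -eg → gueg.
Attach polarity affirmative -khi → guegkhi.
Attach tense past -g → guegkhig.
Apply vowel harmony: guegkhig → guagkhug.
Apply vowel deletion: guagkhug → gagkhug.

gagkhug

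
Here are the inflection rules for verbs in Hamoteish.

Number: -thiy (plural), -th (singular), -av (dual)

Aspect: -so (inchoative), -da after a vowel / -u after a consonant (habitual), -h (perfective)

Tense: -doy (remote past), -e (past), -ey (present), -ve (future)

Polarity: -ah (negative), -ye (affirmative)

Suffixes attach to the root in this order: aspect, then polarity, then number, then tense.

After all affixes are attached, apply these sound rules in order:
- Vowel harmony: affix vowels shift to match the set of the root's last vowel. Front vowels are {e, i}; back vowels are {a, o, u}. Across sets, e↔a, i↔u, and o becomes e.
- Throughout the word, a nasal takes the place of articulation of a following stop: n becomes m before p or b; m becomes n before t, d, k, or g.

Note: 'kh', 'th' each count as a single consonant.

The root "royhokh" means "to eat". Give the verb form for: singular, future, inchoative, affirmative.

Attach aspect inchoative -so → royhokhso.
Attach polarity affirmative -ye → royhokhsoye.
Attach number singular -th → royhokhsoyeth.
Attach tense future -ve → royhokhsoyethve.
Apply vowel harmony: royhokhsoyethve → royhokhsoyathva.
Nasal assimilation: no change.

royhokhsoyathva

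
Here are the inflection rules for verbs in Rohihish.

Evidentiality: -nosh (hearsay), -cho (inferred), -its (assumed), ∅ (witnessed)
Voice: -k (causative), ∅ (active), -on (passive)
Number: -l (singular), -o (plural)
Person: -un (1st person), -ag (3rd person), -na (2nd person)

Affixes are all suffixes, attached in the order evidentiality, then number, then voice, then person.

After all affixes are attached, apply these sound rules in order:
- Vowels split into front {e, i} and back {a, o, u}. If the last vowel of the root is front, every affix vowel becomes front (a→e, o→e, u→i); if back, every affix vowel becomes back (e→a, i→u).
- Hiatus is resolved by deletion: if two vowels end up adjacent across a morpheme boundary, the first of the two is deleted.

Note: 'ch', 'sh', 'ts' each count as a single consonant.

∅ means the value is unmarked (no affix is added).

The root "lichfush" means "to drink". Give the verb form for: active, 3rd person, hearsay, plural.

Attach evidentiality hearsay -nosh → lichfushnosh.
Attach number plural -o → lichfushnosho.
voice = active: zero marking, form stays lichfushnosho.
Attach person 3rd person -ag → lichfushnoshoag.
Vowel harmony: no change.
Apply vowel deletion: lichfushnoshoag → lichfushnoshag.

lichfushnoshag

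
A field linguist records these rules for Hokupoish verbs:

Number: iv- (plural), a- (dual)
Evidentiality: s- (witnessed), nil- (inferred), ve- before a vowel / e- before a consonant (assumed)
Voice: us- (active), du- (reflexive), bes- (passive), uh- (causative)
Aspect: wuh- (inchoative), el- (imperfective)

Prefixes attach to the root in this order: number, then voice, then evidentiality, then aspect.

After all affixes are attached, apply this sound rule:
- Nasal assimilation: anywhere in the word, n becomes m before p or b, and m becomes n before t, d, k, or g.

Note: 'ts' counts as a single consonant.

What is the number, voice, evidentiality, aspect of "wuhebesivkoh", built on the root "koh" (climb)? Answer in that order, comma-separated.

plural, passive, assumed, inchoative

Segment: wuh-e-bes-iv-koh.
number: iv- → plural.
voice: bes- → passive.
evidentiality: ve/e- → assumed.
aspect: wuh- → inchoative.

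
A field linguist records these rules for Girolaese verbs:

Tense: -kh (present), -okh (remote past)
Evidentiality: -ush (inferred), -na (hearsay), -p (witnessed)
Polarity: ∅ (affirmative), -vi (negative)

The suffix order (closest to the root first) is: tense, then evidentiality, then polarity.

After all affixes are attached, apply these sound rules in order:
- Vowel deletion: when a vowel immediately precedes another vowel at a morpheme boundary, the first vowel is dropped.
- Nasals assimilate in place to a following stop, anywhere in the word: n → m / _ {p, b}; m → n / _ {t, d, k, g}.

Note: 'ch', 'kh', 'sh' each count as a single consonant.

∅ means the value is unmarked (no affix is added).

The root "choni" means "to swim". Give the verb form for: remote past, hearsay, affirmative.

Attach tense remote past -okh → choniokh.
Attach evidentiality hearsay -na → choniokhna.
polarity = affirmative: zero marking, form stays choniokhna.
Apply vowel deletion: choniokhna → chonokhna.
Nasal assimilation: no change.

chonokhna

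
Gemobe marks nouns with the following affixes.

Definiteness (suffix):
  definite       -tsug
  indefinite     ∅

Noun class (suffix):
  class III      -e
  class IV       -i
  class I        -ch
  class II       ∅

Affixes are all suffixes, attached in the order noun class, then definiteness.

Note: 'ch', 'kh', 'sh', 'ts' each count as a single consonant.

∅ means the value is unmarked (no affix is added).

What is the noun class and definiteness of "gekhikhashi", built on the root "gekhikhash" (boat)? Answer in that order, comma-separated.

class IV, indefinite

Segment: gekhikhash-i.
noun class: -i → class IV.
definiteness: ∅ → indefinite.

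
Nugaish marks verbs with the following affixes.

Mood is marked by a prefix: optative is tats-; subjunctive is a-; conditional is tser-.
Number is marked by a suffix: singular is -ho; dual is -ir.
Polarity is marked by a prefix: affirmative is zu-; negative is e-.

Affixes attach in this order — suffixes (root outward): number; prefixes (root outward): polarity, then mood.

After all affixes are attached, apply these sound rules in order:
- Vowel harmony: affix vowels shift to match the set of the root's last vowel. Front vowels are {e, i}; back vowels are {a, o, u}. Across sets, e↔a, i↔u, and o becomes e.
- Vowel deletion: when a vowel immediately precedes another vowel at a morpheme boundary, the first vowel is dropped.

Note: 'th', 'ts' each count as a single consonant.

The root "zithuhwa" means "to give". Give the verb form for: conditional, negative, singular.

tsarazithuhwaho

Attach polarity negative e- → ezithuhwa.
Attach mood conditional tser- → tserezithuhwa.
Attach number singular -ho → tserezithuhwaho.
Apply vowel harmony: tserezithuhwaho → tsarazithuhwaho.
Vowel deletion: no change.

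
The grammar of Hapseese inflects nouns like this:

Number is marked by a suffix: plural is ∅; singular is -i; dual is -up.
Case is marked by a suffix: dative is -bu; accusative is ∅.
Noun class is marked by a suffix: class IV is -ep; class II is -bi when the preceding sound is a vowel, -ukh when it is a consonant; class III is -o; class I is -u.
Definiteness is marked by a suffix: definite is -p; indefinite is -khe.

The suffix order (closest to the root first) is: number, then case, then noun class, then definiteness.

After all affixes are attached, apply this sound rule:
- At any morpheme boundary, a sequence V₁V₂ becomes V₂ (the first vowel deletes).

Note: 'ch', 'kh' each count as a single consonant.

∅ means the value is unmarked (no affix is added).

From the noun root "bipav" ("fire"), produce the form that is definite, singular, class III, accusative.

Attach number singular -i → bipavi.
case = accusative: zero marking, form stays bipavi.
Attach noun class class III -o → bipavio.
Attach definiteness definite -p → bipaviop.
Apply vowel deletion: bipaviop → bipavop.

bipavop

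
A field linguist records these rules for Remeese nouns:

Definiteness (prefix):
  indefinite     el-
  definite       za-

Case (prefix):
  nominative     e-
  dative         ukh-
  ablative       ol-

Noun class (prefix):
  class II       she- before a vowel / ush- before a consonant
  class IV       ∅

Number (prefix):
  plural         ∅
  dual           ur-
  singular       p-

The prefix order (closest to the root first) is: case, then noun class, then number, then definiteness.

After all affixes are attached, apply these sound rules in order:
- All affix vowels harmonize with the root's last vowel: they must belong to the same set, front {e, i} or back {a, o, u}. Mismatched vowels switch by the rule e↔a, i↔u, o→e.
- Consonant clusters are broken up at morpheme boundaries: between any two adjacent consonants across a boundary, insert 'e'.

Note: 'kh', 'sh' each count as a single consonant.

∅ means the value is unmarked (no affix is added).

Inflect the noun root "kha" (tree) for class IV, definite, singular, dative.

Attach case dative ukh- → ukhkha.
noun class = class IV: zero marking, form stays ukhkha.
Attach number singular p- → pukhkha.
Attach definiteness definite za- → zapukhkha.
Vowel harmony: no change.
Apply epenthesis: zapukhkha → zapukhekha.

zapukhekha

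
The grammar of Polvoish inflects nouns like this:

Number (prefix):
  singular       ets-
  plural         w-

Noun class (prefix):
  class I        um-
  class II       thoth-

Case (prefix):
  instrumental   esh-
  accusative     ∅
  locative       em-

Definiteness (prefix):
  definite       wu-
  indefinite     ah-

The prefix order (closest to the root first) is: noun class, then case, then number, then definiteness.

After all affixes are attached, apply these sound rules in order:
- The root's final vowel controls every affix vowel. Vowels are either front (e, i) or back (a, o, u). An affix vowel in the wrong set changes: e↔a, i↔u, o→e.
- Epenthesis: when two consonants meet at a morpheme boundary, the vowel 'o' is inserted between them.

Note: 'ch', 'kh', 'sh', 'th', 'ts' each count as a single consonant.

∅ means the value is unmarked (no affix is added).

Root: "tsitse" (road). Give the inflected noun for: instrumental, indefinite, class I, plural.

ehoweshimotsitse

Attach noun class class I um- → umtsitse.
Attach case instrumental esh- → eshumtsitse.
Attach number plural w- → weshumtsitse.
Attach definiteness indefinite ah- → ahweshumtsitse.
Apply vowel harmony: ahweshumtsitse → ehweshimtsitse.
Apply epenthesis: ehweshimtsitse → ehoweshimotsitse.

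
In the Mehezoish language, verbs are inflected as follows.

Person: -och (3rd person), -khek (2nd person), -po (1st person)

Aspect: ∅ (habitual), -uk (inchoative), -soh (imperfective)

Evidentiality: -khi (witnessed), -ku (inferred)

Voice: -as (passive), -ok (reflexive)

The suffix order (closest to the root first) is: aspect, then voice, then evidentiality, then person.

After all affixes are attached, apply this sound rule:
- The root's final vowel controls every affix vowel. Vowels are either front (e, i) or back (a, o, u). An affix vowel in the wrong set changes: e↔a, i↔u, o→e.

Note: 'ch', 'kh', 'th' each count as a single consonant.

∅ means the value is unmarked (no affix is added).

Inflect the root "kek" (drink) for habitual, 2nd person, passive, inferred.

aspect = habitual: zero marking, form stays kek.
Attach voice passive -as → kekas.
Attach evidentiality inferred -ku → kekasku.
Attach person 2nd person -khek → kekaskukhek.
Apply vowel harmony: kekaskukhek → kekeskikhek.

kekeskikhek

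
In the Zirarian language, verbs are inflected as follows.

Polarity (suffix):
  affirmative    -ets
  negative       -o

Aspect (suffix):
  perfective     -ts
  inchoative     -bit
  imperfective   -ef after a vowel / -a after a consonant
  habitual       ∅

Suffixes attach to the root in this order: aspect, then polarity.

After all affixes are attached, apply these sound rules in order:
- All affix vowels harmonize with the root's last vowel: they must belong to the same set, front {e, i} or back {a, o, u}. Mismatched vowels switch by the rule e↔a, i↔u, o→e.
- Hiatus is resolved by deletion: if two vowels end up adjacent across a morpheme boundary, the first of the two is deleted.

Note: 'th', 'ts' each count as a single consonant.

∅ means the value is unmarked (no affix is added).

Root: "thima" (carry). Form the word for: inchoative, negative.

Attach aspect inchoative -bit → thimabit.
Attach polarity negative -o → thimabito.
Apply vowel harmony: thimabito → thimabuto.
Vowel deletion: no change.

thimabuto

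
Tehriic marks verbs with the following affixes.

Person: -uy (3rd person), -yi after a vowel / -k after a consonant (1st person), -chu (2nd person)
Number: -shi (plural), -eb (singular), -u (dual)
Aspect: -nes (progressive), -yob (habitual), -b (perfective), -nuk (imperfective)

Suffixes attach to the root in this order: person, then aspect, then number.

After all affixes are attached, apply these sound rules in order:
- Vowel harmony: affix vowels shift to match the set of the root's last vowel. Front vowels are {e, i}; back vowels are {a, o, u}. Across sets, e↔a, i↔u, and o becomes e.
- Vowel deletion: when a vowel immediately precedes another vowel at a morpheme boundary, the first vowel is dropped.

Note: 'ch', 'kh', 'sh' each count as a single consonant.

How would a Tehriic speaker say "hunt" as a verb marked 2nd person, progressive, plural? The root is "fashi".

fashichinesshi

Attach person 2nd person -chu → fashichu.
Attach aspect progressive -nes → fashichunes.
Attach number plural -shi → fashichunesshi.
Apply vowel harmony: fashichunesshi → fashichinesshi.
Vowel deletion: no change.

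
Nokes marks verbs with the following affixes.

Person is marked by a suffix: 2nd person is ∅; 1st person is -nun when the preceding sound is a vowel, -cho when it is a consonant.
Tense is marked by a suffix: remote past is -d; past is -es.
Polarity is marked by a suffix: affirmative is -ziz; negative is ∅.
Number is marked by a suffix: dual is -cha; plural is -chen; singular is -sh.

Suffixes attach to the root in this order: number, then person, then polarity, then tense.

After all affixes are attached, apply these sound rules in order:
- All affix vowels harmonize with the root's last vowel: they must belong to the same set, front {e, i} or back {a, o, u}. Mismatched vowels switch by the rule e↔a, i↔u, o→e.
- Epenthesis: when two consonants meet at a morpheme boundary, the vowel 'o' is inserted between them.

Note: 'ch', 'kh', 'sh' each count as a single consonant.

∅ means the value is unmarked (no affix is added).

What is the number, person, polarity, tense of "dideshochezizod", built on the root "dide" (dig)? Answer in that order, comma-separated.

singular, 1st person, affirmative, remote past

Segment: dide-sh-cho-ziz-d.
number: -sh → singular.
person: -nun/cho → 1st person.
polarity: -ziz → affirmative.
tense: -d → remote past.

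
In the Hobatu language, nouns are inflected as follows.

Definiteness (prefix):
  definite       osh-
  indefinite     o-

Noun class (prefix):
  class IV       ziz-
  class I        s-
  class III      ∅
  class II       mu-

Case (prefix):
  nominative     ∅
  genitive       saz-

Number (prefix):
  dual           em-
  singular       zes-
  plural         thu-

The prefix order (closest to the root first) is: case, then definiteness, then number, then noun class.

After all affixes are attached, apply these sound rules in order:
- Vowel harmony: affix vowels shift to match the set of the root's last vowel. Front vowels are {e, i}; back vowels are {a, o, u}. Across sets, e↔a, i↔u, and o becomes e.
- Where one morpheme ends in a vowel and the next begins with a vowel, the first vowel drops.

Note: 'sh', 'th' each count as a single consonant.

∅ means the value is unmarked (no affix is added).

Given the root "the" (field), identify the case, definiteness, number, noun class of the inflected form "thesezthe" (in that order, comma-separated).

genitive, indefinite, plural, class III

Segment: thu-o-saz-the.
case: saz- → genitive.
definiteness: o- → indefinite.
number: thu- → plural.
noun class: ∅ → class III.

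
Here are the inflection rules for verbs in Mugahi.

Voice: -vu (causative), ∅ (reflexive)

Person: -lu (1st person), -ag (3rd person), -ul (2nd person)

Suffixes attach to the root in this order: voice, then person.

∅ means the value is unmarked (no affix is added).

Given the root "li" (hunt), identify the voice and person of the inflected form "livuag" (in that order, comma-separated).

causative, 3rd person

Segment: li-vu-ag.
voice: -vu → causative.
person: -ag → 3rd person.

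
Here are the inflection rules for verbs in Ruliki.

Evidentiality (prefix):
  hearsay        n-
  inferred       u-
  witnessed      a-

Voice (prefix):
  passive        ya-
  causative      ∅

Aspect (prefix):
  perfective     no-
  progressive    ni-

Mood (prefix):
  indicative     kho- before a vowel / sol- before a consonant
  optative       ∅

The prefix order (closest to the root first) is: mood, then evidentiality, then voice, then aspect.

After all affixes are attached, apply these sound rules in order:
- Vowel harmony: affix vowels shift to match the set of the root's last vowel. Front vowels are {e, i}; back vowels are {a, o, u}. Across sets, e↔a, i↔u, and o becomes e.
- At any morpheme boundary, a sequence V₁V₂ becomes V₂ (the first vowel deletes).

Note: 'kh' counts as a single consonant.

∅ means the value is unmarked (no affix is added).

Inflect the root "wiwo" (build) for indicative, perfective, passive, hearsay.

noyansolwiwo

Attach mood indicative sol- (before consonant 'w') → solwiwo.
Attach evidentiality hearsay n- → nsolwiwo.
Attach voice passive ya- → yansolwiwo.
Attach aspect perfective no- → noyansolwiwo.
Vowel harmony: no change.
Vowel deletion: no change.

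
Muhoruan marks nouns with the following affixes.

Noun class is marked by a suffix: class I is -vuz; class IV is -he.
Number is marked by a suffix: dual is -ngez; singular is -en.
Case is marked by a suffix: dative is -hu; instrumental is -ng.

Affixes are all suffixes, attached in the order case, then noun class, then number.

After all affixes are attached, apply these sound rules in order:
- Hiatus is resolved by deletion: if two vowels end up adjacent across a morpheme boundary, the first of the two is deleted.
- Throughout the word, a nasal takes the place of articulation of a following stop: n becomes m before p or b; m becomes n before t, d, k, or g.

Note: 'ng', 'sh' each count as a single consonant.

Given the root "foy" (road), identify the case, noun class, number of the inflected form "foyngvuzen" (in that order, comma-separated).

instrumental, class I, singular

Segment: foy-ng-vuz-en.
case: -ng → instrumental.
noun class: -vuz → class I.
number: -en → singular.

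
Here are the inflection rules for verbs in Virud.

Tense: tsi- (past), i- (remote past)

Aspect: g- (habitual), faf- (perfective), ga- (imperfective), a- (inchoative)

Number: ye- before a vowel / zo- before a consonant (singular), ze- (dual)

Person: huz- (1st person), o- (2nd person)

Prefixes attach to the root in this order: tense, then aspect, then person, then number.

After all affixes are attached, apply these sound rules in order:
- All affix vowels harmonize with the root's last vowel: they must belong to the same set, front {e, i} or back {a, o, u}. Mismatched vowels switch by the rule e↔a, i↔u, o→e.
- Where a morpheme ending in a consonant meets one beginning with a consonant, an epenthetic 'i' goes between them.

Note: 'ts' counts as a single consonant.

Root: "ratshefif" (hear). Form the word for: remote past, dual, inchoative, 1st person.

zehizeiratshefif

Attach tense remote past i- → iratshefif.
Attach aspect inchoative a- → airatshefif.
Attach person 1st person huz- → huzairatshefif.
Attach number dual ze- → zehuzairatshefif.
Apply vowel harmony: zehuzairatshefif → zehizeiratshefif.
Epenthesis: no change.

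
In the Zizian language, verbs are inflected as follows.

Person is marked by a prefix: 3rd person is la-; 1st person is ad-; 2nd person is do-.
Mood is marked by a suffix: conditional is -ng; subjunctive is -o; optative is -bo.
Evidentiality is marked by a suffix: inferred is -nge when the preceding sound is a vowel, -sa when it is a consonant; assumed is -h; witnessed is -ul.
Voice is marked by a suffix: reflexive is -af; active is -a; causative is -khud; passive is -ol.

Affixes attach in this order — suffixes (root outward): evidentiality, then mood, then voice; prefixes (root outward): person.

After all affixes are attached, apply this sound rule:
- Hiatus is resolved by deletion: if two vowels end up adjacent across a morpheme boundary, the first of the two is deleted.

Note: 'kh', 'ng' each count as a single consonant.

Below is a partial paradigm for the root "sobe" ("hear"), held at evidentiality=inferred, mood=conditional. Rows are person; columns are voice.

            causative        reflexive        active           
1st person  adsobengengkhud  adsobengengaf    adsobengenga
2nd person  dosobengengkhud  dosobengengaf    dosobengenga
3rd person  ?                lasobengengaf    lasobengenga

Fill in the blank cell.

Attach evidentiality inferred -nge (after vowel 'e') → sobenge.
Attach person 3rd person la- → lasobenge.
Attach mood conditional -ng → lasobengeng.
Attach voice causative -khud → lasobengengkhud.
Vowel deletion: no change.

lasobengengkhud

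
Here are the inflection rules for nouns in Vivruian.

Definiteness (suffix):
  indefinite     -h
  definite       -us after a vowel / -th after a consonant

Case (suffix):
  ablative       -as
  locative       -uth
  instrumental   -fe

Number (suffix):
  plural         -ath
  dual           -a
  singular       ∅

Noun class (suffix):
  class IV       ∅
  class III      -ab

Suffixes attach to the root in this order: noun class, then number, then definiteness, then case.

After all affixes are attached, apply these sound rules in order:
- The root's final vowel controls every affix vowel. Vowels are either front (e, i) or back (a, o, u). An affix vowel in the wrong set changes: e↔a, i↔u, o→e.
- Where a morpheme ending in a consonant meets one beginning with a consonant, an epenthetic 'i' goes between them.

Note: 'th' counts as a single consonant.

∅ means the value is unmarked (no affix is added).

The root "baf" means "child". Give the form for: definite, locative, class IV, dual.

noun class = class IV: zero marking, form stays baf.
Attach number dual -a → bafa.
Attach definiteness definite -us (after vowel 'a') → bafaus.
Attach case locative -uth → bafausuth.
Vowel harmony: no change.
Epenthesis: no change.

bafausuth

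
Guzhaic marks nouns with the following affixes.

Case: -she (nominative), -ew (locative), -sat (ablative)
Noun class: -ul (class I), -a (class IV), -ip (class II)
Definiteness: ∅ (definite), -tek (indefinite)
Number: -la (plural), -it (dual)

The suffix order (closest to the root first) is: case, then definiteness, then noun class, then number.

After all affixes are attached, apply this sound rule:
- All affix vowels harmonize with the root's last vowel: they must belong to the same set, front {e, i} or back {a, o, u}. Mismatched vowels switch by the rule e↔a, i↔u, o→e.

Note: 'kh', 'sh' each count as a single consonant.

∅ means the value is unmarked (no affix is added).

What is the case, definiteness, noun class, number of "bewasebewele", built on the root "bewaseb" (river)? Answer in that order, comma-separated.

locative, definite, class IV, plural

Segment: bewaseb-ew-a-la.
case: -ew → locative.
definiteness: ∅ → definite.
noun class: -a → class IV.
number: -la → plural.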